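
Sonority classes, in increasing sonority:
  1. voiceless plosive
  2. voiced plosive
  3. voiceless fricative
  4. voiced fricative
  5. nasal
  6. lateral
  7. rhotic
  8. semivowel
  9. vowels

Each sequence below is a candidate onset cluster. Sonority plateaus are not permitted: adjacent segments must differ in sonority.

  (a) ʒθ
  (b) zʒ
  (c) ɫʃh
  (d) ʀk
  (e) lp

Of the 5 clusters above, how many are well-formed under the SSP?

0

(a) 4-3 → violates
(b) 4-4 → violates
(c) 6-3-3 → violates
(d) 7-1 → violates
(e) 6-1 → violates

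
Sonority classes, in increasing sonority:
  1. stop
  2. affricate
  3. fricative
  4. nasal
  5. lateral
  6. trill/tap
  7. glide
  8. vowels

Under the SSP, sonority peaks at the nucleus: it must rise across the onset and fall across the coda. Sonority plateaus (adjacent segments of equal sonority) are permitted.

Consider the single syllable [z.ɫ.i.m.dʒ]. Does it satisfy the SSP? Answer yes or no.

Onset: /z/ is a fricative (sonority 3), /ɫ/ is a lateral (sonority 5); then the nucleus /i/ (sonority 8).
Onset profile 3-5-8 — rises to the nucleus.
Coda: /m/ is a nasal (sonority 4), /dʒ/ is an affricate (sonority 2).
Coda profile 8-4-2 — falls from the nucleus.

yes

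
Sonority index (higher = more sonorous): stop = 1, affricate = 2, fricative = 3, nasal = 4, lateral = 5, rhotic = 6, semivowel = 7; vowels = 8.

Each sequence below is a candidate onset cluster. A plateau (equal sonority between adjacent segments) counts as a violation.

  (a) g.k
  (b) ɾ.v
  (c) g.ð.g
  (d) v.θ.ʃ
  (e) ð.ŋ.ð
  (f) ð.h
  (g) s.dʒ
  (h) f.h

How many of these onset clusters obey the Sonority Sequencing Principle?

(a) sonority 1-1: ill-formed.
(b) sonority 6-3: ill-formed.
(c) sonority 1-3-1: ill-formed.
(d) sonority 3-3-3: ill-formed.
(e) sonority 3-4-3: ill-formed.
(f) sonority 3-3: ill-formed.
(g) sonority 3-2: ill-formed.
(h) sonority 3-3: ill-formed.

0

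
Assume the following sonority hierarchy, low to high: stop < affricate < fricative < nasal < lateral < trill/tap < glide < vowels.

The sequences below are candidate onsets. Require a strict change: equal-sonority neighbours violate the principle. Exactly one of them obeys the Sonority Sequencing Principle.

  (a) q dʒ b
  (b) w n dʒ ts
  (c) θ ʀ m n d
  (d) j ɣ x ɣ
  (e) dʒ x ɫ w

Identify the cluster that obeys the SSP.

(a) q dʒ b: profile 1-2-1 — violates.
(b) w n dʒ ts: profile 7-4-2-2 — violates.
(c) θ ʀ m n d: profile 3-6-4-4-1 — violates.
(d) j ɣ x ɣ: profile 7-3-3-3 — violates.
(e) dʒ x ɫ w: profile 2-3-5-7 — obeys.

e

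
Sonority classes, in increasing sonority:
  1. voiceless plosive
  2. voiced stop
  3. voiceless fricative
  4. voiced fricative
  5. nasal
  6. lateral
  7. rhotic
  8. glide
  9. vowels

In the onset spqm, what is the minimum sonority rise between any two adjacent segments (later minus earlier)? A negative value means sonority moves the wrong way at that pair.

-2

/s/: voiceless fricative = 3.
/p/: voiceless plosive = 1.
/q/: voiceless plosive = 1.
/m/: nasal = 5.
/s/→/p/: change -2.
/p/→/q/: change +0.
/q/→/m/: change +4.
Minimum = -2.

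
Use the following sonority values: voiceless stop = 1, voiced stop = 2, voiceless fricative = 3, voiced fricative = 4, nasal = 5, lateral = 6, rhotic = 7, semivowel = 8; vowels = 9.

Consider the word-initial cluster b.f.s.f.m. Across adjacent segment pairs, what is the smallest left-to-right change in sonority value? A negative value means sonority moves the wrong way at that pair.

/b/ — voiced stop, sonority 2.
/f/ — voiceless fricative, sonority 3.
/s/ — voiceless fricative, sonority 3.
/f/ — voiceless fricative, sonority 3.
/m/ — nasal, sonority 5.
/b/→/f/: change +1.
/f/→/s/: change +0.
/s/→/f/: change +0.
/f/→/m/: change +2.
Minimum = 0.

0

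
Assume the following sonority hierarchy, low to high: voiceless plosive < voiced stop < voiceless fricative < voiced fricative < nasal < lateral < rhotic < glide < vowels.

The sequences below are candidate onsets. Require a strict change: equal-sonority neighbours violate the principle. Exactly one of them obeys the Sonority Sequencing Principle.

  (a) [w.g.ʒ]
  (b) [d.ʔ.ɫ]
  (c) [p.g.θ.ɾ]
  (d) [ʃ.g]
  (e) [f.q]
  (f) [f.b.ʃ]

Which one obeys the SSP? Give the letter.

c

(a) sonority 8-2-4: ill-formed.
(b) sonority 2-1-6: ill-formed.
(c) sonority 1-2-3-7: well-formed.
(d) sonority 3-2: ill-formed.
(e) sonority 3-1: ill-formed.
(f) sonority 3-2-3: ill-formed.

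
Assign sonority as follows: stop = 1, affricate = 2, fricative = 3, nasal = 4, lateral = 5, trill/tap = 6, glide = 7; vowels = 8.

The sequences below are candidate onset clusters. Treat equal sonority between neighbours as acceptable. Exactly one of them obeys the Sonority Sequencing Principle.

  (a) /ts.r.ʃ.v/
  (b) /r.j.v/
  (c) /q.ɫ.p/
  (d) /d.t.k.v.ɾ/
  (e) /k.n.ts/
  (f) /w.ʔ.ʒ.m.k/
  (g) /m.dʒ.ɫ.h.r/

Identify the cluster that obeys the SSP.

d

(a) 2-6-3-3 → violates
(b) 6-7-3 → violates
(c) 1-5-1 → violates
(d) 1-1-1-3-6 → obeys
(e) 1-4-2 → violates
(f) 7-1-3-4-1 → violates
(g) 4-2-5-3-6 → violates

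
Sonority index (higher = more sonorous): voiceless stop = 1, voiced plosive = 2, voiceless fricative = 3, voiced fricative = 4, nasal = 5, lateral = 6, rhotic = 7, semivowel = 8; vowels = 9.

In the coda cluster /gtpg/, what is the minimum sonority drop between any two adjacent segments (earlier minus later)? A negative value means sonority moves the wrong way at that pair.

/g/: voiced plosive = 2.
/t/: voiceless stop = 1.
/p/: voiceless stop = 1.
/g/: voiced plosive = 2.
/g/→/t/: change +1.
/t/→/p/: change +0.
/p/→/g/: change -1.
Minimum = -1.

-1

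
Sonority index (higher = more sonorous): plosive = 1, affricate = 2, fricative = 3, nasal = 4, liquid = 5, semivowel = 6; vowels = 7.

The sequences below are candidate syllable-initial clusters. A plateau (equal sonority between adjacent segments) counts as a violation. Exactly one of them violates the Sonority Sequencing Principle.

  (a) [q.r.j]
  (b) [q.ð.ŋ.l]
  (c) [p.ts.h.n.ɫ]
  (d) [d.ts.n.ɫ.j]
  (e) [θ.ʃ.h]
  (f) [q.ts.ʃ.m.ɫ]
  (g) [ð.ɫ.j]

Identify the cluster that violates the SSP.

(a) [q.r.j]: profile 1-5-6 — obeys.
(b) [q.ð.ŋ.l]: profile 1-3-4-5 — obeys.
(c) [p.ts.h.n.ɫ]: profile 1-2-3-4-5 — obeys.
(d) [d.ts.n.ɫ.j]: profile 1-2-4-5-6 — obeys.
(e) [θ.ʃ.h]: profile 3-3-3 — violates.
(f) [q.ts.ʃ.m.ɫ]: profile 1-2-3-4-5 — obeys.
(g) [ð.ɫ.j]: profile 3-5-6 — obeys.

e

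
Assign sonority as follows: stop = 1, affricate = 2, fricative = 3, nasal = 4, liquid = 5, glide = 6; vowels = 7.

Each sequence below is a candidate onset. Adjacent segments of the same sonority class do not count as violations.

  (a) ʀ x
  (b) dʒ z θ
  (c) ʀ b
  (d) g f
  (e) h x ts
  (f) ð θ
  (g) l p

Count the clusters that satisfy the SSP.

(a) ʀ x: profile 5-3 — violates.
(b) dʒ z θ: profile 2-3-3 — obeys.
(c) ʀ b: profile 5-1 — violates.
(d) g f: profile 1-3 — obeys.
(e) h x ts: profile 3-3-2 — violates.
(f) ð θ: profile 3-3 — obeys.
(g) l p: profile 5-1 — violates.

3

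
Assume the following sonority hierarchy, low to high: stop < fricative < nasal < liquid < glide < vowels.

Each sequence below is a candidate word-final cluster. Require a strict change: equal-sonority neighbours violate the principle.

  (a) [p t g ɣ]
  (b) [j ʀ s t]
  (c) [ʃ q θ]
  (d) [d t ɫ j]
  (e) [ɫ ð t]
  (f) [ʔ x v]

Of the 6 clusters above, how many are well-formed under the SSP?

2

(a) sonority 1-1-1-2: ill-formed.
(b) sonority 5-4-2-1: well-formed.
(c) sonority 2-1-2: ill-formed.
(d) sonority 1-1-4-5: ill-formed.
(e) sonority 4-2-1: well-formed.
(f) sonority 1-2-2: ill-formed.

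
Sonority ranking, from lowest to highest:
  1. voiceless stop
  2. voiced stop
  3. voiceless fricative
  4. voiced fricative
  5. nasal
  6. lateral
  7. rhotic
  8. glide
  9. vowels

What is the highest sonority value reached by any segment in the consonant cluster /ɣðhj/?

/ɣ/: voiced fricative = 4.
/ð/: voiced fricative = 4.
/h/: voiceless fricative = 3.
/j/: glide = 8.
The maximum is 8.

8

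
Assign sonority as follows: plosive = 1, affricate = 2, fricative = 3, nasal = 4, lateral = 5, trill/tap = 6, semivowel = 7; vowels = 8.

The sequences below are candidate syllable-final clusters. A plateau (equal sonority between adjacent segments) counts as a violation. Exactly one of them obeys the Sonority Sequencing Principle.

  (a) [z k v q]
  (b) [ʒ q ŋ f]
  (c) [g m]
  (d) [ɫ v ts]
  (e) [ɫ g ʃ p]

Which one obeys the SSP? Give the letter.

d

(a) [z k v q]: profile 3-1-3-1 — violates.
(b) [ʒ q ŋ f]: profile 3-1-4-3 — violates.
(c) [g m]: profile 1-4 — violates.
(d) [ɫ v ts]: profile 5-3-2 — obeys.
(e) [ɫ g ʃ p]: profile 5-1-3-1 — violates.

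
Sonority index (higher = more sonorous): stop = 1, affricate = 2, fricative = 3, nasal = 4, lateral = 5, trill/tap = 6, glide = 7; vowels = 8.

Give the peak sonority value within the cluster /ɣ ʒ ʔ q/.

/ɣ/: fricative = 3.
/ʒ/: fricative = 3.
/ʔ/: stop = 1.
/q/: stop = 1.
The maximum is 3.

3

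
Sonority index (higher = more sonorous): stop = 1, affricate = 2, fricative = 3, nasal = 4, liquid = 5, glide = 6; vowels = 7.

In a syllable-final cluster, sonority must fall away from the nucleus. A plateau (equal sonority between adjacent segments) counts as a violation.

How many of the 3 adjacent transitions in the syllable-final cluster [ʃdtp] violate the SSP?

2

/ʃ/ is a fricative (sonority 3).
/d/ is a stop (sonority 1).
/t/ is a stop (sonority 1).
/p/ is a stop (sonority 1).
/ʃ/→/d/: 3→1 (falls) — ok.
/d/→/t/: 1→1 (plateau) — violation.
/t/→/p/: 1→1 (plateau) — violation.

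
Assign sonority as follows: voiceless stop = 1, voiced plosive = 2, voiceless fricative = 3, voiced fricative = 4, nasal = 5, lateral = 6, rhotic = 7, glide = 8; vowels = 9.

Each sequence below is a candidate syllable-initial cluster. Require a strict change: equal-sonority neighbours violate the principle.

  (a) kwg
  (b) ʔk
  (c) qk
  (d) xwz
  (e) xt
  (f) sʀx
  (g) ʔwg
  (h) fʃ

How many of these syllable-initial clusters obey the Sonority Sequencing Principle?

(a) kwg: profile 1-8-2 — violates.
(b) ʔk: profile 1-1 — violates.
(c) qk: profile 1-1 — violates.
(d) xwz: profile 3-8-4 — violates.
(e) xt: profile 3-1 — violates.
(f) sʀx: profile 3-7-3 — violates.
(g) ʔwg: profile 1-8-2 — violates.
(h) fʃ: profile 3-3 — violates.

0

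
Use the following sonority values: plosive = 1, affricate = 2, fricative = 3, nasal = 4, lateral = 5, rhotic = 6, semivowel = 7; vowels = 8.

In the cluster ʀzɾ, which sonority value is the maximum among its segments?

6

/ʀ/ — rhotic, sonority 6.
/z/ — fricative, sonority 3.
/ɾ/ — rhotic, sonority 6.
The maximum is 6.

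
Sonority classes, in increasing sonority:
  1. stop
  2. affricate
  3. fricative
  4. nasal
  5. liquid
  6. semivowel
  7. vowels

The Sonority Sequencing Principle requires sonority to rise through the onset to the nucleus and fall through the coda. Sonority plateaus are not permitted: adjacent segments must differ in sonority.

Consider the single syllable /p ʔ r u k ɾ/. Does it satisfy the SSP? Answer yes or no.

Onset: /p/ is a stop (sonority 1), /ʔ/ is a stop (sonority 1), /r/ is a liquid (sonority 5); then the nucleus /u/ (sonority 7).
Onset profile 1-1-5-7 — does not strictly rise throughout.
Coda: /k/ is a stop (sonority 1), /ɾ/ is a liquid (sonority 5).
Coda profile 7-1-5 — does not strictly fall throughout.

no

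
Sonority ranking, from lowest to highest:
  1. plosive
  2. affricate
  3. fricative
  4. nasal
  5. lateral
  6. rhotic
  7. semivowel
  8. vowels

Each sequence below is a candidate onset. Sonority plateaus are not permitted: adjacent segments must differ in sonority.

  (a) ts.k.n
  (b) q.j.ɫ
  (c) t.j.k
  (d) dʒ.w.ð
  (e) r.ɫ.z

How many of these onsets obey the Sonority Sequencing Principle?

0

(a) 2-1-4 → violates
(b) 1-7-5 → violates
(c) 1-7-1 → violates
(d) 2-7-3 → violates
(e) 6-5-3 → violates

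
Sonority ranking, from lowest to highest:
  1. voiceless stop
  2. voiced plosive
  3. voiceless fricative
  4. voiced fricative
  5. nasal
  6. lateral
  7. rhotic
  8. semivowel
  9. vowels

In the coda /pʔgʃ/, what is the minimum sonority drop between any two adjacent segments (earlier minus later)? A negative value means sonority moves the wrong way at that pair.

-1

/p/ — voiceless stop, sonority 1.
/ʔ/ — voiceless stop, sonority 1.
/g/ — voiced plosive, sonority 2.
/ʃ/ — voiceless fricative, sonority 3.
/p/→/ʔ/: change +0.
/ʔ/→/g/: change -1.
/g/→/ʃ/: change -1.
Minimum = -1.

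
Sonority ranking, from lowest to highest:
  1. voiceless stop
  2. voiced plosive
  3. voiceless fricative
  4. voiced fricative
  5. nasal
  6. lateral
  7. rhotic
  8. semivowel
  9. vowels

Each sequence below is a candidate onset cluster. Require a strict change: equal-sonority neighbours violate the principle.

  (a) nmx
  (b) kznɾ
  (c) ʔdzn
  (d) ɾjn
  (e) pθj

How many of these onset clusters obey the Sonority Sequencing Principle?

3

(a) sonority 5-5-3: ill-formed.
(b) sonority 1-4-5-7: well-formed.
(c) sonority 1-2-4-5: well-formed.
(d) sonority 7-8-5: ill-formed.
(e) sonority 1-3-8: well-formed.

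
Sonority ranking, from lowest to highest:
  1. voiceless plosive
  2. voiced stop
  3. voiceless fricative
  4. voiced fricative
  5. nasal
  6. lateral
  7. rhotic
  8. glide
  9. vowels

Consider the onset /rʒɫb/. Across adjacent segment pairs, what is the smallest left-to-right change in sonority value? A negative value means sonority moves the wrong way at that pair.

-4

/r/ is a rhotic (sonority 7).
/ʒ/ is a voiced fricative (sonority 4).
/ɫ/ is a lateral (sonority 6).
/b/ is a voiced stop (sonority 2).
/r/→/ʒ/: change -3.
/ʒ/→/ɫ/: change +2.
/ɫ/→/b/: change -4.
Minimum = -4.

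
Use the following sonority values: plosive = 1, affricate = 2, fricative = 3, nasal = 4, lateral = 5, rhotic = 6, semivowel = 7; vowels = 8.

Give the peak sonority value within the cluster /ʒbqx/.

/ʒ/ is a fricative (sonority 3).
/b/ is a plosive (sonority 1).
/q/ is a plosive (sonority 1).
/x/ is a fricative (sonority 3).
The maximum is 3.

3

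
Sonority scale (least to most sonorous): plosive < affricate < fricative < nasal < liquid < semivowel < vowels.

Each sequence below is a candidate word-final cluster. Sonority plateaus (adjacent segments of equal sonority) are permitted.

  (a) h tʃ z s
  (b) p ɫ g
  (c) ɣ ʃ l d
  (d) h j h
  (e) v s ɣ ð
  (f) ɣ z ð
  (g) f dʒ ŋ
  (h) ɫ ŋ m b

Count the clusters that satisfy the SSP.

(a) h tʃ z s: profile 3-2-3-3 — violates.
(b) p ɫ g: profile 1-5-1 — violates.
(c) ɣ ʃ l d: profile 3-3-5-1 — violates.
(d) h j h: profile 3-6-3 — violates.
(e) v s ɣ ð: profile 3-3-3-3 — obeys.
(f) ɣ z ð: profile 3-3-3 — obeys.
(g) f dʒ ŋ: profile 3-2-4 — violates.
(h) ɫ ŋ m b: profile 5-4-4-1 — obeys.

3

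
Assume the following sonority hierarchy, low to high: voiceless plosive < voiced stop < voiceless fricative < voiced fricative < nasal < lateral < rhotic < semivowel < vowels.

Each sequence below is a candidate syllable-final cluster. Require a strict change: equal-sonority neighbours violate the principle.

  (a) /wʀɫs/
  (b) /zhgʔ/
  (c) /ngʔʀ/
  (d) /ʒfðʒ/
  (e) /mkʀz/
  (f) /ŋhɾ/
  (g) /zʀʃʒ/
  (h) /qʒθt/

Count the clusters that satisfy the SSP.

(a) 8-7-6-3 → obeys
(b) 4-3-2-1 → obeys
(c) 5-2-1-7 → violates
(d) 4-3-4-4 → violates
(e) 5-1-7-4 → violates
(f) 5-3-7 → violates
(g) 4-7-3-4 → violates
(h) 1-4-3-1 → violates

2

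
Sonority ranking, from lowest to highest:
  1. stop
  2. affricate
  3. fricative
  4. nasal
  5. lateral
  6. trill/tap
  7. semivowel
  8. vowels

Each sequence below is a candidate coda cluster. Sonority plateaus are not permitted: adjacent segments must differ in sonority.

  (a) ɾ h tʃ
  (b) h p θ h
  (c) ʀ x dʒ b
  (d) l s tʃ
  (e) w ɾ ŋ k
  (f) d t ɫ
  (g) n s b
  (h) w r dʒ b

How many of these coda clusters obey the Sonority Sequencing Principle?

(a) ɾ h tʃ: profile 6-3-2 — obeys.
(b) h p θ h: profile 3-1-3-3 — violates.
(c) ʀ x dʒ b: profile 6-3-2-1 — obeys.
(d) l s tʃ: profile 5-3-2 — obeys.
(e) w ɾ ŋ k: profile 7-6-4-1 — obeys.
(f) d t ɫ: profile 1-1-5 — violates.
(g) n s b: profile 4-3-1 — obeys.
(h) w r dʒ b: profile 7-6-2-1 — obeys.

6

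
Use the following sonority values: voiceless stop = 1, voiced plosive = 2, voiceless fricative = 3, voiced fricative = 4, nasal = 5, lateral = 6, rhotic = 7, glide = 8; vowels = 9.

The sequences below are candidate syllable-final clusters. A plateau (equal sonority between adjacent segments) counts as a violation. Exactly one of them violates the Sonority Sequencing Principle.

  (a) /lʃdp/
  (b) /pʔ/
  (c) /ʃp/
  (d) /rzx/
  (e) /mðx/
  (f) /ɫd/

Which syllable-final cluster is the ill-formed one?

b

(a) /lʃdp/: profile 6-3-2-1 — obeys.
(b) /pʔ/: profile 1-1 — violates.
(c) /ʃp/: profile 3-1 — obeys.
(d) /rzx/: profile 7-4-3 — obeys.
(e) /mðx/: profile 5-4-3 — obeys.
(f) /ɫd/: profile 6-2 — obeys.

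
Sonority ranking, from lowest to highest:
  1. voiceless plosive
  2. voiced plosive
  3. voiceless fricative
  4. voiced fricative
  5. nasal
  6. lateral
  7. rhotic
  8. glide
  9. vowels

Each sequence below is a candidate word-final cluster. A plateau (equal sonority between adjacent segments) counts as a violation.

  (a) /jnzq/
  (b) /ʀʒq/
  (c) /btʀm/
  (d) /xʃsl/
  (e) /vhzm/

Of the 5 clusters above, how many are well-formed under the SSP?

2

(a) /jnzq/: profile 8-5-4-1 — obeys.
(b) /ʀʒq/: profile 7-4-1 — obeys.
(c) /btʀm/: profile 2-1-7-5 — violates.
(d) /xʃsl/: profile 3-3-3-6 — violates.
(e) /vhzm/: profile 4-3-4-5 — violates.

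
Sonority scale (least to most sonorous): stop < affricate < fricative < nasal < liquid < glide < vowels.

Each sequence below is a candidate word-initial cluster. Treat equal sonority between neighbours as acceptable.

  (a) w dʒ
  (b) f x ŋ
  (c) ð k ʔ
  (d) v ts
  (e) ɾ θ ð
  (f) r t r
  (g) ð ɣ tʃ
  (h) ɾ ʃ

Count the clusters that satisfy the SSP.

1

(a) sonority 6-2: ill-formed.
(b) sonority 3-3-4: well-formed.
(c) sonority 3-1-1: ill-formed.
(d) sonority 3-2: ill-formed.
(e) sonority 5-3-3: ill-formed.
(f) sonority 5-1-5: ill-formed.
(g) sonority 3-3-2: ill-formed.
(h) sonority 5-3: ill-formed.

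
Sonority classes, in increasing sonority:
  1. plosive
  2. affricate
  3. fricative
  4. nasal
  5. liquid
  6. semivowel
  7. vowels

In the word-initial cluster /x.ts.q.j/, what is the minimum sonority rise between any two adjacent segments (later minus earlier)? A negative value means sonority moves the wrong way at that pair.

-1

/x/ — fricative, sonority 3.
/ts/ — affricate, sonority 2.
/q/ — plosive, sonority 1.
/j/ — semivowel, sonority 6.
/x/→/ts/: change -1.
/ts/→/q/: change -1.
/q/→/j/: change +5.
Minimum = -1.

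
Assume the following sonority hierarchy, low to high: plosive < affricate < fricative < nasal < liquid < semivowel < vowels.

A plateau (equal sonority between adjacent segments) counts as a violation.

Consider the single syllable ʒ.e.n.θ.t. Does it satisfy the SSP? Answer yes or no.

Onset: /ʒ/ is a fricative (sonority 3); then the nucleus /e/ (sonority 7).
Onset profile 3-7 — rises to the nucleus.
Coda: /n/ is a nasal (sonority 4), /θ/ is a fricative (sonority 3), /t/ is a plosive (sonority 1).
Coda profile 7-4-3-1 — falls from the nucleus.

yes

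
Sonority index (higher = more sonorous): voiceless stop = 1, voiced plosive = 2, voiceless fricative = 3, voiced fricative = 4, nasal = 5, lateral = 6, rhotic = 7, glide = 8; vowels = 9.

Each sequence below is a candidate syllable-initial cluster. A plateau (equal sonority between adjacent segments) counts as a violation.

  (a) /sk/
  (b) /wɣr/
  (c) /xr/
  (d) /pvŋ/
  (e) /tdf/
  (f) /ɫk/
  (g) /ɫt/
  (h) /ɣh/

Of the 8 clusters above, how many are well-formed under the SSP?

3

(a) /sk/: profile 3-1 — violates.
(b) /wɣr/: profile 8-4-7 — violates.
(c) /xr/: profile 3-7 — obeys.
(d) /pvŋ/: profile 1-4-5 — obeys.
(e) /tdf/: profile 1-2-3 — obeys.
(f) /ɫk/: profile 6-1 — violates.
(g) /ɫt/: profile 6-1 — violates.
(h) /ɣh/: profile 4-3 — violates.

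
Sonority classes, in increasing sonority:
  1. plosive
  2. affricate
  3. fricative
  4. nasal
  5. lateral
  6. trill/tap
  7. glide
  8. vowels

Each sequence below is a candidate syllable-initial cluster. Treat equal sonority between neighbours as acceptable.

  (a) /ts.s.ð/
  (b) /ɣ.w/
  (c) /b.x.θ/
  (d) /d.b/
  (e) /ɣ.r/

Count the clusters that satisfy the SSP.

(a) sonority 2-3-3: well-formed.
(b) sonority 3-7: well-formed.
(c) sonority 1-3-3: well-formed.
(d) sonority 1-1: well-formed.
(e) sonority 3-6: well-formed.

5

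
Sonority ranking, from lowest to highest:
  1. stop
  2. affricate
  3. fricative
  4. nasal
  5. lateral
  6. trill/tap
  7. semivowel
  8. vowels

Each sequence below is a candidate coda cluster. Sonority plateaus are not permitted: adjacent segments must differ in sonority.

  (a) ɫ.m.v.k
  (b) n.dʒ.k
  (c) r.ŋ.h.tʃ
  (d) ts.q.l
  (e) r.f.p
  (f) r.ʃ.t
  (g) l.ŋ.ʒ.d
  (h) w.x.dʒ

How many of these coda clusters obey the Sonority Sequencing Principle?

(a) 5-4-3-1 → obeys
(b) 4-2-1 → obeys
(c) 6-4-3-2 → obeys
(d) 2-1-5 → violates
(e) 6-3-1 → obeys
(f) 6-3-1 → obeys
(g) 5-4-3-1 → obeys
(h) 7-3-2 → obeys

7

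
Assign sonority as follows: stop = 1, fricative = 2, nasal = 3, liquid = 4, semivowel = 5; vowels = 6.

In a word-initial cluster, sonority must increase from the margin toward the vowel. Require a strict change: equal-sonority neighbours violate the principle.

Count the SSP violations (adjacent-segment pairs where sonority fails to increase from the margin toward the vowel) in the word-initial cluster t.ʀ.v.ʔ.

/t/: stop = 1.
/ʀ/: liquid = 4.
/v/: fricative = 2.
/ʔ/: stop = 1.
/t/→/ʀ/: 1→4 (rises) — ok.
/ʀ/→/v/: 4→2 (does not rise) — violation.
/v/→/ʔ/: 2→1 (does not rise) — violation.

2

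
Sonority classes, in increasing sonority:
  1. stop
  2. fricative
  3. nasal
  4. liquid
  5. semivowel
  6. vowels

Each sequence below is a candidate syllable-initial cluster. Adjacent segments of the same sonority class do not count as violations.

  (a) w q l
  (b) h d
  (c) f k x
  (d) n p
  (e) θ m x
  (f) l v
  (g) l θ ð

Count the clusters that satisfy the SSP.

(a) w q l: profile 5-1-4 — violates.
(b) h d: profile 2-1 — violates.
(c) f k x: profile 2-1-2 — violates.
(d) n p: profile 3-1 — violates.
(e) θ m x: profile 2-3-2 — violates.
(f) l v: profile 4-2 — violates.
(g) l θ ð: profile 4-2-2 — violates.

0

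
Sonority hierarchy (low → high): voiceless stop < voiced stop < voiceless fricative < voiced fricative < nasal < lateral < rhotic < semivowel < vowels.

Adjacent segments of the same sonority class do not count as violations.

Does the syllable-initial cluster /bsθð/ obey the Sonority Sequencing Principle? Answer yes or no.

/b/ is a voiced stop (sonority 2).
/s/ is a voiceless fricative (sonority 3).
/θ/ is a voiceless fricative (sonority 3).
/ð/ is a voiced fricative (sonority 4).
The profile 2-3-3-4 is non-decreasing (plateaus allowed), so the syllable-initial cluster satisfies the SSP.

yes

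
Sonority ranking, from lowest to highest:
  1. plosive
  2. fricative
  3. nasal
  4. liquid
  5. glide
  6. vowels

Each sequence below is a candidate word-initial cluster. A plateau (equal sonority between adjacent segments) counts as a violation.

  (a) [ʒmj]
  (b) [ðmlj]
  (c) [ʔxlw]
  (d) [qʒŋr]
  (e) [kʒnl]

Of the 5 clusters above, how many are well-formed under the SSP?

(a) sonority 2-3-5: well-formed.
(b) sonority 2-3-4-5: well-formed.
(c) sonority 1-2-4-5: well-formed.
(d) sonority 1-2-3-4: well-formed.
(e) sonority 1-2-3-4: well-formed.

5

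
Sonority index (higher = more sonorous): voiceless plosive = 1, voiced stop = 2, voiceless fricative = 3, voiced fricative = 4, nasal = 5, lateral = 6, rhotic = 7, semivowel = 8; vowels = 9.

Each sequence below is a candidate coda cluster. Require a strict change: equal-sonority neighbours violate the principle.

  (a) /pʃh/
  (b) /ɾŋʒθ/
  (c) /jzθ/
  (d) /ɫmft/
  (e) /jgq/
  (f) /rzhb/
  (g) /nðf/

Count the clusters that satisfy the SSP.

(a) 1-3-3 → violates
(b) 7-5-4-3 → obeys
(c) 8-4-3 → obeys
(d) 6-5-3-1 → obeys
(e) 8-2-1 → obeys
(f) 7-4-3-2 → obeys
(g) 5-4-3 → obeys

6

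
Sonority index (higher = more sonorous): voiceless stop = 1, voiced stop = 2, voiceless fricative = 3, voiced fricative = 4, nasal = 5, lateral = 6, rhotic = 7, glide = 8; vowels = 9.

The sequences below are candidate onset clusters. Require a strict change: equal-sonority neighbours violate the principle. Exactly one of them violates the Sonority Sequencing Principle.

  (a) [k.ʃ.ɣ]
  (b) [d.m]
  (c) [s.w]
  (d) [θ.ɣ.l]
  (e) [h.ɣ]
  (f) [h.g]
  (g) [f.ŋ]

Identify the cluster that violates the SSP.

f

(a) 1-3-4 → obeys
(b) 2-5 → obeys
(c) 3-8 → obeys
(d) 3-4-6 → obeys
(e) 3-4 → obeys
(f) 3-2 → violates
(g) 3-5 → obeys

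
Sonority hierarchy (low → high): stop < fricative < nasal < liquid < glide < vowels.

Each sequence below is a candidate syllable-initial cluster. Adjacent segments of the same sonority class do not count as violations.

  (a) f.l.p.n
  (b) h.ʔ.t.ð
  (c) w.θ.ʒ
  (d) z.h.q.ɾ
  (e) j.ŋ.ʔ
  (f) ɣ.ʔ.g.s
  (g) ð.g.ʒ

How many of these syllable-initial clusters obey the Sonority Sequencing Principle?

0

(a) f.l.p.n: profile 2-4-1-3 — violates.
(b) h.ʔ.t.ð: profile 2-1-1-2 — violates.
(c) w.θ.ʒ: profile 5-2-2 — violates.
(d) z.h.q.ɾ: profile 2-2-1-4 — violates.
(e) j.ŋ.ʔ: profile 5-3-1 — violates.
(f) ɣ.ʔ.g.s: profile 2-1-1-2 — violates.
(g) ð.g.ʒ: profile 2-1-2 — violates.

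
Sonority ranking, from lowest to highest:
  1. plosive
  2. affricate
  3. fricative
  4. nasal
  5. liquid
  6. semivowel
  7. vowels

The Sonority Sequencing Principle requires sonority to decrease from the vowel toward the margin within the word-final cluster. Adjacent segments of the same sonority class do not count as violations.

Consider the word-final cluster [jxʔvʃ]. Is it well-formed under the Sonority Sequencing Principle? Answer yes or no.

no

/j/ is a semivowel (sonority 6).
/x/ is a fricative (sonority 3).
/ʔ/ is a plosive (sonority 1).
/v/ is a fricative (sonority 3).
/ʃ/ is a fricative (sonority 3).
The profile is 6-3-1-3-3. Between /ʔ/ (1) and /v/ (3) sonority does not fall, so the cluster violates the SSP.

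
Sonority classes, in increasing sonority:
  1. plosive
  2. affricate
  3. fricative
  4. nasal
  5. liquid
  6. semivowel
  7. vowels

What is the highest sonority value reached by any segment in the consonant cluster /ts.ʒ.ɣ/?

/ts/ is an affricate (sonority 2).
/ʒ/ is a fricative (sonority 3).
/ɣ/ is a fricative (sonority 3).
The maximum is 3.

3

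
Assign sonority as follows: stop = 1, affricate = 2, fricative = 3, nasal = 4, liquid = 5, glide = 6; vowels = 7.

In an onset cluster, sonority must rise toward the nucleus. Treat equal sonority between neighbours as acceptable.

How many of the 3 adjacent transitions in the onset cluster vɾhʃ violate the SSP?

/v/ is a fricative (sonority 3).
/ɾ/ is a liquid (sonority 5).
/h/ is a fricative (sonority 3).
/ʃ/ is a fricative (sonority 3).
/v/→/ɾ/: 3→5 (rises) — ok.
/ɾ/→/h/: 5→3 (does not rise) — violation.
/h/→/ʃ/: 3→3 (plateau, allowed) — ok.

1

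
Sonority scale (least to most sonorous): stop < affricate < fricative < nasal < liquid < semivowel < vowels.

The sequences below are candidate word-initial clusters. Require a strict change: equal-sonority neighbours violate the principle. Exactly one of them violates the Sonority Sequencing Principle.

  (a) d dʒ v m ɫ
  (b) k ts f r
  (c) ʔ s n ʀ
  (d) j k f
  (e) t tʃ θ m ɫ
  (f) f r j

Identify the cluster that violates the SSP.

(a) 1-2-3-4-5 → obeys
(b) 1-2-3-5 → obeys
(c) 1-3-4-5 → obeys
(d) 6-1-3 → violates
(e) 1-2-3-4-5 → obeys
(f) 3-5-6 → obeys

d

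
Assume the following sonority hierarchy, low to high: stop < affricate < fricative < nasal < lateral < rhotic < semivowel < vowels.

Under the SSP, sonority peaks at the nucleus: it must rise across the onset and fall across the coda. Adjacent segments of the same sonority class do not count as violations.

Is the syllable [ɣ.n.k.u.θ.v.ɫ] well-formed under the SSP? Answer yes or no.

Onset: /ɣ/ is a fricative (sonority 3), /n/ is a nasal (sonority 4), /k/ is a stop (sonority 1); then the nucleus /u/ (sonority 8).
Onset profile 3-4-1-8 — does not rise throughout.
Coda: /θ/ is a fricative (sonority 3), /v/ is a fricative (sonority 3), /ɫ/ is a lateral (sonority 5).
Coda profile 8-3-3-5 — does not fall throughout.

no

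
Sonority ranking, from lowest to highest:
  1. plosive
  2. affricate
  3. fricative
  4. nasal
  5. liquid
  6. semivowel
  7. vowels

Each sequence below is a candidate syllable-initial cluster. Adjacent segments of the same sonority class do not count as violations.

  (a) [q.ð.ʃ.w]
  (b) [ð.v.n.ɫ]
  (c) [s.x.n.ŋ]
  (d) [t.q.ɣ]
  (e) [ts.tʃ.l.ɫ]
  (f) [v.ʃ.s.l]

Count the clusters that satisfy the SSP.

6

(a) 1-3-3-6 → obeys
(b) 3-3-4-5 → obeys
(c) 3-3-4-4 → obeys
(d) 1-1-3 → obeys
(e) 2-2-5-5 → obeys
(f) 3-3-3-5 → obeys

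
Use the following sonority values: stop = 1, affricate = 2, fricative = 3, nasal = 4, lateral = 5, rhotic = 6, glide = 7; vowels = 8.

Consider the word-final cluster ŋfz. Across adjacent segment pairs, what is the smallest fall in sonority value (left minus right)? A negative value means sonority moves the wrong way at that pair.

/ŋ/ — nasal, sonority 4.
/f/ — fricative, sonority 3.
/z/ — fricative, sonority 3.
/ŋ/→/f/: change +1.
/f/→/z/: change +0.
Minimum = 0.

0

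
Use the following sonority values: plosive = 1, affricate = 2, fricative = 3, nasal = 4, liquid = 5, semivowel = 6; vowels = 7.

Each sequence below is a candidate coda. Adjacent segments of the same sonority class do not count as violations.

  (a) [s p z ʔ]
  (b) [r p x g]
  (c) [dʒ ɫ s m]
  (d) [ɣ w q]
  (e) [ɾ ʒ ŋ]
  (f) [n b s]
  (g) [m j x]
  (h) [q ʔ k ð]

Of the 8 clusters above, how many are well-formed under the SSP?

0

(a) [s p z ʔ]: profile 3-1-3-1 — violates.
(b) [r p x g]: profile 5-1-3-1 — violates.
(c) [dʒ ɫ s m]: profile 2-5-3-4 — violates.
(d) [ɣ w q]: profile 3-6-1 — violates.
(e) [ɾ ʒ ŋ]: profile 5-3-4 — violates.
(f) [n b s]: profile 4-1-3 — violates.
(g) [m j x]: profile 4-6-3 — violates.
(h) [q ʔ k ð]: profile 1-1-1-3 — violates.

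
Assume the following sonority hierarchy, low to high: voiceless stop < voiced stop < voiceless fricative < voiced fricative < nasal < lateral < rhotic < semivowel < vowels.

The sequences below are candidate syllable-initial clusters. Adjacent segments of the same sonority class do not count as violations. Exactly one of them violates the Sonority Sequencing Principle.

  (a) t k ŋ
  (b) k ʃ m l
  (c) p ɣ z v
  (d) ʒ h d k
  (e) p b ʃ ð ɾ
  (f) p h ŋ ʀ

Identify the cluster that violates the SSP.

(a) t k ŋ: profile 1-1-5 — obeys.
(b) k ʃ m l: profile 1-3-5-6 — obeys.
(c) p ɣ z v: profile 1-4-4-4 — obeys.
(d) ʒ h d k: profile 4-3-2-1 — violates.
(e) p b ʃ ð ɾ: profile 1-2-3-4-7 — obeys.
(f) p h ŋ ʀ: profile 1-3-5-7 — obeys.

d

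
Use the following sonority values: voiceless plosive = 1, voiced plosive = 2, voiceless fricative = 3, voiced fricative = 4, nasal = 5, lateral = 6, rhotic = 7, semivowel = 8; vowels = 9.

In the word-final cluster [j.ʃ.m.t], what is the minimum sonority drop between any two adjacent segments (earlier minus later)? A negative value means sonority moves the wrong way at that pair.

/j/ — semivowel, sonority 8.
/ʃ/ — voiceless fricative, sonority 3.
/m/ — nasal, sonority 5.
/t/ — voiceless plosive, sonority 1.
/j/→/ʃ/: change +5.
/ʃ/→/m/: change -2.
/m/→/t/: change +4.
Minimum = -2.

-2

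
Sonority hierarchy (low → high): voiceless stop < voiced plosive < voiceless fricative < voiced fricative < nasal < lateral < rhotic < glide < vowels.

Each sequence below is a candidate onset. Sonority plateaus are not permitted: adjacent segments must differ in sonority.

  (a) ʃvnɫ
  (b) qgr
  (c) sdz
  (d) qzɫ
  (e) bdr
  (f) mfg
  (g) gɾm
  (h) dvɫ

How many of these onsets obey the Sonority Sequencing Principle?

(a) sonority 3-4-5-6: well-formed.
(b) sonority 1-2-7: well-formed.
(c) sonority 3-2-4: ill-formed.
(d) sonority 1-4-6: well-formed.
(e) sonority 2-2-7: ill-formed.
(f) sonority 5-3-2: ill-formed.
(g) sonority 2-7-5: ill-formed.
(h) sonority 2-4-6: well-formed.

4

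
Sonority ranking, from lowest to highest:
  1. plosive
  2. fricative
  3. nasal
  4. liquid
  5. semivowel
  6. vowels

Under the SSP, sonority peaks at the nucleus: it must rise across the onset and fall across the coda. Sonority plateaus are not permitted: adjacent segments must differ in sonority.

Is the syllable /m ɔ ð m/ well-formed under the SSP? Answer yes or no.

Onset: /m/ is a nasal (sonority 3); then the nucleus /ɔ/ (sonority 6).
Onset profile 3-6 — rises to the nucleus.
Coda: /ð/ is a fricative (sonority 2), /m/ is a nasal (sonority 3).
Coda profile 6-2-3 — does not strictly fall throughout.

no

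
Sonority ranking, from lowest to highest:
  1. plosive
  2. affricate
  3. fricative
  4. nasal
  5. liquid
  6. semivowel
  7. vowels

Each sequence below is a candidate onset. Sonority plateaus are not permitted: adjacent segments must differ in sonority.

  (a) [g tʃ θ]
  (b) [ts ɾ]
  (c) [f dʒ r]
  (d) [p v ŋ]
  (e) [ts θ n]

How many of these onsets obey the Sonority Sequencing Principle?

4

(a) sonority 1-2-3: well-formed.
(b) sonority 2-5: well-formed.
(c) sonority 3-2-5: ill-formed.
(d) sonority 1-3-4: well-formed.
(e) sonority 2-3-4: well-formed.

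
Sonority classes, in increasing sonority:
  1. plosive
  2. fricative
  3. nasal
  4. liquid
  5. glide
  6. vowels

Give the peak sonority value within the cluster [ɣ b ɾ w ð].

/ɣ/ is a fricative (sonority 2).
/b/ is a plosive (sonority 1).
/ɾ/ is a liquid (sonority 4).
/w/ is a glide (sonority 5).
/ð/ is a fricative (sonority 2).
The maximum is 5.

5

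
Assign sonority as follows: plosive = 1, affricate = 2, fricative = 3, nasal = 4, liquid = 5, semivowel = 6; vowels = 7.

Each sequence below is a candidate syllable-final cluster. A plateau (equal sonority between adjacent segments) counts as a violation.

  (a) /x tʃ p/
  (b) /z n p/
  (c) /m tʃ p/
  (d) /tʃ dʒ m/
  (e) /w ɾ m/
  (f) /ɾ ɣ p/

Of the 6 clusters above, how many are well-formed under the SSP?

4

(a) 3-2-1 → obeys
(b) 3-4-1 → violates
(c) 4-2-1 → obeys
(d) 2-2-4 → violates
(e) 6-5-4 → obeys
(f) 5-3-1 → obeys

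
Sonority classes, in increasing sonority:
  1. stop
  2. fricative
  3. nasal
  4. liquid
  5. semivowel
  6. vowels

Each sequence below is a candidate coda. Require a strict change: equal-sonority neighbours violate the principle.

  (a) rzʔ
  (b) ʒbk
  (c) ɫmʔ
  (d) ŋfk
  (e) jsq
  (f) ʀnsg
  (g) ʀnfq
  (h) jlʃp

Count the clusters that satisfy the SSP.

(a) sonority 4-2-1: well-formed.
(b) sonority 2-1-1: ill-formed.
(c) sonority 4-3-1: well-formed.
(d) sonority 3-2-1: well-formed.
(e) sonority 5-2-1: well-formed.
(f) sonority 4-3-2-1: well-formed.
(g) sonority 4-3-2-1: well-formed.
(h) sonority 5-4-2-1: well-formed.

7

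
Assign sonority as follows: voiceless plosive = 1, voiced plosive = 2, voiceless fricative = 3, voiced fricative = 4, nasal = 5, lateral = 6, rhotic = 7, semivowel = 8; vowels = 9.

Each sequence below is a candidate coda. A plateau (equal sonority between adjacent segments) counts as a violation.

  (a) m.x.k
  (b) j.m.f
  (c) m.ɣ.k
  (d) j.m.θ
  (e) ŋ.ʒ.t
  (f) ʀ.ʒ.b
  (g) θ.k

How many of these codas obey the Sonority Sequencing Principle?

7

(a) m.x.k: profile 5-3-1 — obeys.
(b) j.m.f: profile 8-5-3 — obeys.
(c) m.ɣ.k: profile 5-4-1 — obeys.
(d) j.m.θ: profile 8-5-3 — obeys.
(e) ŋ.ʒ.t: profile 5-4-1 — obeys.
(f) ʀ.ʒ.b: profile 7-4-2 — obeys.
(g) θ.k: profile 3-1 — obeys.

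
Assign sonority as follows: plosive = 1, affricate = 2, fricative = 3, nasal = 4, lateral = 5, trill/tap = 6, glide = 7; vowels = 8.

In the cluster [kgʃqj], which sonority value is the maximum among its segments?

/k/ — plosive, sonority 1.
/g/ — plosive, sonority 1.
/ʃ/ — fricative, sonority 3.
/q/ — plosive, sonority 1.
/j/ — glide, sonority 7.
The maximum is 7.

7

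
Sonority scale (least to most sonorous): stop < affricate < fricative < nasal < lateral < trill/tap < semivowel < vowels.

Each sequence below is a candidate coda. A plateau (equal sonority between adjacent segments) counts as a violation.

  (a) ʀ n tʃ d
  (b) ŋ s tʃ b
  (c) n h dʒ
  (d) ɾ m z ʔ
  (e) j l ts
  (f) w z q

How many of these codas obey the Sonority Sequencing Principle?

(a) 6-4-2-1 → obeys
(b) 4-3-2-1 → obeys
(c) 4-3-2 → obeys
(d) 6-4-3-1 → obeys
(e) 7-5-2 → obeys
(f) 7-3-1 → obeys

6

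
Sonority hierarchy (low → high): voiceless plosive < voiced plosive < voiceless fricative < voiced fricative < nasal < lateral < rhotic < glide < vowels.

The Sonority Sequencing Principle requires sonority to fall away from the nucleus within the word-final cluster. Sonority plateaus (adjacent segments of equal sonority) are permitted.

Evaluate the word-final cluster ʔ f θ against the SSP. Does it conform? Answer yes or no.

no

/ʔ/ — voiceless plosive, sonority 1.
/f/ — voiceless fricative, sonority 3.
/θ/ — voiceless fricative, sonority 3.
The profile is 1-3-3. Between /ʔ/ (1) and /f/ (3) sonority does not fall, so the cluster violates the SSP.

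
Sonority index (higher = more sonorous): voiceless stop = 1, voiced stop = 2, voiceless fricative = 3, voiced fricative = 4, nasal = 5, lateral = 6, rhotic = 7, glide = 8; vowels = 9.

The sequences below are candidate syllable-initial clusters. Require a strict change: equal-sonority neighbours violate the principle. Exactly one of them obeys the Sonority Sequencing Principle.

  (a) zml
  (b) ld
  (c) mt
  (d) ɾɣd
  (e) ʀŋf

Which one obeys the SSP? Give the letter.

(a) 4-5-6 → obeys
(b) 6-2 → violates
(c) 5-1 → violates
(d) 7-4-2 → violates
(e) 7-5-3 → violates

a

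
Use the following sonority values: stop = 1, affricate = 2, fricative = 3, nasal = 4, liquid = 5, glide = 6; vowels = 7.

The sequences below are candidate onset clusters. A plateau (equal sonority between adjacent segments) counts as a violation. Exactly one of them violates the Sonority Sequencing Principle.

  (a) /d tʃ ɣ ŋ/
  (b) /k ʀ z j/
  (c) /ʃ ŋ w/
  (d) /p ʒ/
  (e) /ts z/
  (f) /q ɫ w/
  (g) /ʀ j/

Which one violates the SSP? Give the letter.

b

(a) 1-2-3-4 → obeys
(b) 1-5-3-6 → violates
(c) 3-4-6 → obeys
(d) 1-3 → obeys
(e) 2-3 → obeys
(f) 1-5-6 → obeys
(g) 5-6 → obeys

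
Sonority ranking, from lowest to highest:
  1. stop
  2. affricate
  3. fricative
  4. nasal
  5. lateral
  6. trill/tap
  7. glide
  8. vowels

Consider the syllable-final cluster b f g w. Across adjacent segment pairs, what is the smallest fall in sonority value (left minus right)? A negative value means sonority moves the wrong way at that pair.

-6

/b/ is a stop (sonority 1).
/f/ is a fricative (sonority 3).
/g/ is a stop (sonority 1).
/w/ is a glide (sonority 7).
/b/→/f/: change -2.
/f/→/g/: change +2.
/g/→/w/: change -6.
Minimum = -6.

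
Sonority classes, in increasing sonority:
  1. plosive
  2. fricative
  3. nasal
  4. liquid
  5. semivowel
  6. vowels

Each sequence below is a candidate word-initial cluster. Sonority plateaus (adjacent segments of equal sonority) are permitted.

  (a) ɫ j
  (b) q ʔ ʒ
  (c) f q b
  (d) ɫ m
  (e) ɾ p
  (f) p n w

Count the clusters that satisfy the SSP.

3

(a) sonority 4-5: well-formed.
(b) sonority 1-1-2: well-formed.
(c) sonority 2-1-1: ill-formed.
(d) sonority 4-3: ill-formed.
(e) sonority 4-1: ill-formed.
(f) sonority 1-3-5: well-formed.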